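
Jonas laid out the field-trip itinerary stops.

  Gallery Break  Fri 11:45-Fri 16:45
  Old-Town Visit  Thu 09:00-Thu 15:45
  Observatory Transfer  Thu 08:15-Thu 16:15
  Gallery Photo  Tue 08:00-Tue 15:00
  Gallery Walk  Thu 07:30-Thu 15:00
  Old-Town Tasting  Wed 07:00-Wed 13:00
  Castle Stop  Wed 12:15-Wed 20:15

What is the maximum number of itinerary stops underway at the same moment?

Sweep the timeline, counting +1 at each start and −1 at each end (ends before starts at a tie):
Tue 08:00 start Gallery Photo → 1
Tue 15:00 end Gallery Photo → 0
Wed 07:00 start Old-Town Tasting → 1
Wed 12:15 start Castle Stop → 2
Wed 13:00 end Old-Town Tasting → 1
Wed 20:15 end Castle Stop → 0
Thu 07:30 start Gallery Walk → 1
Thu 08:15 start Observatory Transfer → 2
Thu 09:00 start Old-Town Visit → 3
Thu 15:00 end Gallery Walk → 2
Thu 15:45 end Old-Town Visit → 1
Thu 16:15 end Observatory Transfer → 0
Fri 11:45 start Gallery Break → 1
Fri 16:45 end Gallery Break → 0
Peak is 3, at Thu 09:00 (Gallery Walk, Observatory Transfer, Old-Town Visit).

3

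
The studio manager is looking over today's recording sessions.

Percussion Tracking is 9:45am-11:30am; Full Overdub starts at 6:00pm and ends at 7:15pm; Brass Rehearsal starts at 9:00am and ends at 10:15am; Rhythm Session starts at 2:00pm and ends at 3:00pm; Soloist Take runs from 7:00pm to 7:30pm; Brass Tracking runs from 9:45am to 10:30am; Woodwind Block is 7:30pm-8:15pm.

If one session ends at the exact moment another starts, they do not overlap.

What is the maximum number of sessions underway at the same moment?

3

Sweep the timeline, counting +1 at each start and −1 at each end (ends before starts at a tie):
9:00am start Brass Rehearsal → 1
9:45am start Brass Tracking → 2
9:45am start Percussion Tracking → 3
10:15am end Brass Rehearsal → 2
10:30am end Brass Tracking → 1
11:30am end Percussion Tracking → 0
2:00pm start Rhythm Session → 1
3:00pm end Rhythm Session → 0
6:00pm start Full Overdub → 1
7:00pm start Soloist Take → 2
7:15pm end Full Overdub → 1
7:30pm end Soloist Take → 0
7:30pm start Woodwind Block → 1
8:15pm end Woodwind Block → 0
Peak is 3, at 9:45am (Brass Rehearsal, Brass Tracking, Percussion Tracking).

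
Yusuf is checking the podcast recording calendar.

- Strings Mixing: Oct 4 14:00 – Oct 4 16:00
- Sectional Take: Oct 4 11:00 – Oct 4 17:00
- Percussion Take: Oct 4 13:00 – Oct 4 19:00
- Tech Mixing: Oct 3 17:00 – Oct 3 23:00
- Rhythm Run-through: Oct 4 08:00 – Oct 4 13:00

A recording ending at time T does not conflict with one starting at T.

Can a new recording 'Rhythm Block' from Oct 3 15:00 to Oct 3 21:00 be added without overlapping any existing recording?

Tech Mixing: starts Oct 3 17:00 before Rhythm Block ends Oct 3 21:00, and ends Oct 3 23:00 after Rhythm Block starts Oct 3 15:00 → overlap.
Rhythm Run-through: starts Oct 4 08:00 at or after Rhythm Block ends Oct 3 21:00 → clear.
Sectional Take: starts Oct 4 11:00 at or after Rhythm Block ends Oct 3 21:00 → clear.
Percussion Take: starts Oct 4 13:00 at or after Rhythm Block ends Oct 3 21:00 → clear.
Strings Mixing: starts Oct 4 14:00 at or after Rhythm Block ends Oct 3 21:00 → clear.
Rhythm Block overlaps Tech Mixing.

No — it overlaps Tech Mixing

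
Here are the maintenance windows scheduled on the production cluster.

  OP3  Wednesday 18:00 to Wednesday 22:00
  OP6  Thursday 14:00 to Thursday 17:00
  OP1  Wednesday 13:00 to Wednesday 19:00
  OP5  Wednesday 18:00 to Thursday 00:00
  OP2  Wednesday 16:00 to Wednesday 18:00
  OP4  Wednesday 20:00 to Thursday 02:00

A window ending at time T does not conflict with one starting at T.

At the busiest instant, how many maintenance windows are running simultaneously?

3

Sweep the timeline, counting +1 at each start and −1 at each end (ends before starts at a tie):
Wednesday 13:00 start OP1 → 1
Wednesday 16:00 start OP2 → 2
Wednesday 18:00 end OP2 → 1
Wednesday 18:00 start OP3 → 2
Wednesday 18:00 start OP5 → 3
Wednesday 19:00 end OP1 → 2
Wednesday 20:00 start OP4 → 3
Wednesday 22:00 end OP3 → 2
Thursday 00:00 end OP5 → 1
Thursday 02:00 end OP4 → 0
Thursday 14:00 start OP6 → 1
Thursday 17:00 end OP6 → 0
Peak is 3, at Wednesday 18:00 (OP1, OP3, OP5).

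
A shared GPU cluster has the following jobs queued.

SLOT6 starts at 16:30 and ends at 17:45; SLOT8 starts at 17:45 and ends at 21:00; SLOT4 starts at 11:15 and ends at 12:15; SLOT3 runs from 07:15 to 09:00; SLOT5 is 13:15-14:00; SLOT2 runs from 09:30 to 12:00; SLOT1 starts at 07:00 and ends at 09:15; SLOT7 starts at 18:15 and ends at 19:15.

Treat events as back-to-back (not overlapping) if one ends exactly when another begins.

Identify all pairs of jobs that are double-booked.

Check each pair: they overlap iff neither finishes before the other starts.
Sorted by start: SLOT1, SLOT3, SLOT2, SLOT4, SLOT5, SLOT6, SLOT8, SLOT7.
SLOT3 starts before SLOT1 ends → SLOT1 and SLOT3 overlap.
SLOT2 starts after SLOT1 ends, so SLOT1 has no further overlaps.
SLOT2 starts after SLOT3 ends, so SLOT3 has no further overlaps.
SLOT4 starts before SLOT2 ends → SLOT2 and SLOT4 overlap.
SLOT5 starts after SLOT2 ends, so SLOT2 has no further overlaps.
SLOT5 starts after SLOT4 ends, so SLOT4 has no further overlaps.
SLOT6 starts after SLOT5 ends, so SLOT5 has no further overlaps.
SLOT8 starts exactly when SLOT6 ends (back-to-back, no overlap), so SLOT6 has no further overlaps.
SLOT7 starts before SLOT8 ends → SLOT8 and SLOT7 overlap.

SLOT1 & SLOT3, SLOT2 & SLOT4, SLOT7 & SLOT8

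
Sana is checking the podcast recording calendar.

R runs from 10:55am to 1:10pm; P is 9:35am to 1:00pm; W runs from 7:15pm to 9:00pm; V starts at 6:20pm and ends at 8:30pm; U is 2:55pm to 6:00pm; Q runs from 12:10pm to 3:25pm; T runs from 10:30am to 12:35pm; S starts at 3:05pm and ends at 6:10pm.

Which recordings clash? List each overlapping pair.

P & Q, P & R, P & T, Q & R, Q & S, Q & T, Q & U, R & T, S & U, V & W

Sorted by start: P, T, R, Q, U, S, V, W.
T starts before P ends → P and T overlap.
R starts before P ends → P and R overlap.
Q starts before P ends → P and Q overlap.
U starts after P ends, so P has no further overlaps.
R starts before T ends → T and R overlap.
Q starts before T ends → T and Q overlap.
U starts after T ends, so T has no further overlaps.
Q starts before R ends → R and Q overlap.
U starts after R ends, so R has no further overlaps.
U starts before Q ends → Q and U overlap.
S starts before Q ends → Q and S overlap.
V starts after Q ends, so Q has no further overlaps.
S starts before U ends → U and S overlap.
V starts after U ends, so U has no further overlaps.
V starts after S ends, so S has no further overlaps.
W starts before V ends → V and W overlap.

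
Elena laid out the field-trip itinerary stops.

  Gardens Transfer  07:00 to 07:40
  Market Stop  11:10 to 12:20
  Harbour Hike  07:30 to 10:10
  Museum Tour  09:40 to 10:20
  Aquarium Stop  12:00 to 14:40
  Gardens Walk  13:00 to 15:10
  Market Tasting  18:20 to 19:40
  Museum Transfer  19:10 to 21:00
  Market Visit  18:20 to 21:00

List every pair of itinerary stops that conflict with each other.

Sorted by start: Gardens Transfer, Harbour Hike, Museum Tour, Market Stop, Aquarium Stop, Gardens Walk, Market Tasting, Market Visit, Museum Transfer.
Harbour Hike starts before Gardens Transfer ends → Gardens Transfer and Harbour Hike overlap.
Museum Tour starts after Gardens Transfer ends, so nothing later overlaps Gardens Transfer either.
Museum Tour starts before Harbour Hike ends → Harbour Hike and Museum Tour overlap.
Market Stop starts after Harbour Hike ends, so nothing later overlaps Harbour Hike either.
Market Stop starts after Museum Tour ends, so nothing later overlaps Museum Tour either.
Aquarium Stop starts before Market Stop ends → Market Stop and Aquarium Stop overlap.
Gardens Walk starts after Market Stop ends, so nothing later overlaps Market Stop either.
Gardens Walk starts before Aquarium Stop ends → Aquarium Stop and Gardens Walk overlap.
Market Tasting starts after Aquarium Stop ends, so nothing later overlaps Aquarium Stop either.
Market Tasting starts after Gardens Walk ends, so nothing later overlaps Gardens Walk either.
Market Visit starts before Market Tasting ends → Market Tasting and Market Visit overlap.
Museum Transfer starts before Market Tasting ends → Market Tasting and Museum Transfer overlap.
Museum Transfer starts before Market Visit ends → Market Visit and Museum Transfer overlap.

Aquarium Stop & Gardens Walk, Aquarium Stop & Market Stop, Gardens Transfer & Harbour Hike, Harbour Hike & Museum Tour, Market Tasting & Market Visit, Market Tasting & Museum Transfer, Market Visit & Museum Transfer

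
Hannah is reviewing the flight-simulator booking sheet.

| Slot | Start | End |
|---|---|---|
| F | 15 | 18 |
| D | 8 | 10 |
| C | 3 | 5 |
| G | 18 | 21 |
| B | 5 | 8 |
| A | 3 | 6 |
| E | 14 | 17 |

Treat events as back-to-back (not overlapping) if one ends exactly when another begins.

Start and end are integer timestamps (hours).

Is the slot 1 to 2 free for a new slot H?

Yes — the slot is free

A: starts 3 at or after H ends 2 → clear.
C: starts 3 at or after H ends 2 → clear.
B: starts 5 at or after H ends 2 → clear.
D: starts 8 at or after H ends 2 → clear.
E: starts 14 at or after H ends 2 → clear.
F: starts 15 at or after H ends 2 → clear.
G: starts 18 at or after H ends 2 → clear.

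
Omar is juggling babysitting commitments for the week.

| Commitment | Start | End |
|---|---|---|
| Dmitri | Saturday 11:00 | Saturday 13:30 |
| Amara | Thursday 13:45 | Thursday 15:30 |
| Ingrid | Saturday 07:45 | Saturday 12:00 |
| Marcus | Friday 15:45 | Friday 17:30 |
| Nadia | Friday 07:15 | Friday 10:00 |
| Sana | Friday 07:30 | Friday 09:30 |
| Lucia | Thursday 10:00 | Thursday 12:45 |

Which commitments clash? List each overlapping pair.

Check each pair: they overlap iff neither finishes before the other starts.
Sorted by start: Lucia, Amara, Nadia, Sana, Marcus, Ingrid, Dmitri.
Amara starts after Lucia ends; Lucia is clear from here.
Nadia starts after Amara ends; Amara is clear from here.
Sana starts before Nadia ends → Nadia and Sana overlap.
Marcus starts after Nadia ends; Nadia is clear from here.
Marcus starts after Sana ends; Sana is clear from here.
Ingrid starts after Marcus ends; Marcus is clear from here.
Dmitri starts before Ingrid ends → Ingrid and Dmitri overlap.

Dmitri & Ingrid, Nadia & Sana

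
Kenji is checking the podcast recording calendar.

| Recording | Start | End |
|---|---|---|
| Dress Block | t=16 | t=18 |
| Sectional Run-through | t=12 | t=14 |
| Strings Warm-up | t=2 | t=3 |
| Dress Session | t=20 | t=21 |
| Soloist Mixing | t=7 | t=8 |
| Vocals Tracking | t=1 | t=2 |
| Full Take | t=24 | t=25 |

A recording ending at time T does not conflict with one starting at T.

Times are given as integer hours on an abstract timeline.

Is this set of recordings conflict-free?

Yes

Two intervals overlap when each starts before the other ends.
Sorted by start: Vocals Tracking, Strings Warm-up, Soloist Mixing, Sectional Run-through, Dress Block, Dress Session, Full Take.
Strings Warm-up starts exactly when Vocals Tracking ends (back-to-back, no overlap) — done with Vocals Tracking.
Soloist Mixing starts after Strings Warm-up ends — done with Strings Warm-up.
Sectional Run-through starts after Soloist Mixing ends — done with Soloist Mixing.
Dress Block starts after Sectional Run-through ends — done with Sectional Run-through.
Dress Session starts after Dress Block ends — done with Dress Block.
Full Take starts after Dress Session ends.
Every pair is clear; the schedule has no overlaps.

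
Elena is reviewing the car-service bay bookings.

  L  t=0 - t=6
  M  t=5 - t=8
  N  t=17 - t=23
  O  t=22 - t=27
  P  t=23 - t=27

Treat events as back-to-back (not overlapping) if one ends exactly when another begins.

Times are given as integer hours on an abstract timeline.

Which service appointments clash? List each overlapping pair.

Two intervals overlap when each starts before the other ends.
Sorted by start: L, M, N, O, P.
M starts before L ends → L and M overlap.
N starts after L ends, so L has no further overlaps.
N starts after M ends, so M has no further overlaps.
O starts before N ends → N and O overlap.
P starts exactly when N ends (back-to-back, no overlap).
P starts before O ends → O and P overlap.

L & M, N & O, O & P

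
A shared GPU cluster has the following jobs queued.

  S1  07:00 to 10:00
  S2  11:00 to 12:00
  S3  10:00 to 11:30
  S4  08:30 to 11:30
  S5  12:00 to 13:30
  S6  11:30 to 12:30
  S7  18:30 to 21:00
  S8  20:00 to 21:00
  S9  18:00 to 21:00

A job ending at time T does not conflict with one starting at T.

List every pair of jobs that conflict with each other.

Two intervals overlap when each starts before the other ends.
Sorted by start: S1, S4, S3, S2, S6, S5, S9, S7, S8.
S4 starts before S1 ends → S1 and S4 overlap.
S3 starts exactly when S1 ends (back-to-back, no overlap) — done with S1.
S3 starts before S4 ends → S4 and S3 overlap.
S2 starts before S4 ends → S4 and S2 overlap.
S6 starts exactly when S4 ends (back-to-back, no overlap) — done with S4.
S2 starts before S3 ends → S3 and S2 overlap.
S6 starts exactly when S3 ends (back-to-back, no overlap) — done with S3.
S6 starts before S2 ends → S2 and S6 overlap.
S5 starts exactly when S2 ends (back-to-back, no overlap) — done with S2.
S5 starts before S6 ends → S6 and S5 overlap.
S9 starts after S6 ends — done with S6.
S9 starts after S5 ends — done with S5.
S7 starts before S9 ends → S9 and S7 overlap.
S8 starts before S9 ends → S9 and S8 overlap.
S8 starts before S7 ends → S7 and S8 overlap.

S1 & S4, S2 & S3, S2 & S4, S2 & S6, S3 & S4, S5 & S6, S7 & S8, S7 & S9, S8 & S9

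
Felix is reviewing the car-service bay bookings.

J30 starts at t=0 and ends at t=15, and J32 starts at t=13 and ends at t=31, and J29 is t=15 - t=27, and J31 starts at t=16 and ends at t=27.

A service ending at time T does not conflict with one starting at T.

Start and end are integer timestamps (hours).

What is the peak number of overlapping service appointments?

Walk through starts and ends in time order (an end at T is processed before a start at T):
t=0 start J30 → 1
t=13 start J32 → 2
t=15 end J30 → 1
t=15 start J29 → 2
t=16 start J31 → 3
t=27 end J29 → 2
t=27 end J31 → 1
t=31 end J32 → 0
Peak is 3, at t=16 (J29, J31, J32).

3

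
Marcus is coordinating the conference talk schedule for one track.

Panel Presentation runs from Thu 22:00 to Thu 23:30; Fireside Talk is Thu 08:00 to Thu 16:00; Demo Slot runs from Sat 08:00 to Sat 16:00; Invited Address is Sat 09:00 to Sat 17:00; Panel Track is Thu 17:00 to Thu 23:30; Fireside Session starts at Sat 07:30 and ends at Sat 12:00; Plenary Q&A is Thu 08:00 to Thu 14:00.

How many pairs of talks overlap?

5

Sorted by start: Plenary Q&A, Fireside Talk, Panel Track, Panel Presentation, Fireside Session, Demo Slot, Invited Address.
Fireside Talk starts before Plenary Q&A ends → Plenary Q&A and Fireside Talk overlap.
Panel Track starts after Plenary Q&A ends, so nothing later overlaps Plenary Q&A either.
Panel Track starts after Fireside Talk ends, so nothing later overlaps Fireside Talk either.
Panel Presentation starts before Panel Track ends → Panel Track and Panel Presentation overlap.
Fireside Session starts after Panel Track ends, so nothing later overlaps Panel Track either.
Fireside Session starts after Panel Presentation ends, so nothing later overlaps Panel Presentation either.
Demo Slot starts before Fireside Session ends → Fireside Session and Demo Slot overlap.
Invited Address starts before Fireside Session ends → Fireside Session and Invited Address overlap.
Invited Address starts before Demo Slot ends → Demo Slot and Invited Address overlap.
Overlapping pairs: Demo Slot & Fireside Session, Demo Slot & Invited Address, Fireside Session & Invited Address, Fireside Talk & Plenary Q&A, Panel Presentation & Panel Track — 5 in total.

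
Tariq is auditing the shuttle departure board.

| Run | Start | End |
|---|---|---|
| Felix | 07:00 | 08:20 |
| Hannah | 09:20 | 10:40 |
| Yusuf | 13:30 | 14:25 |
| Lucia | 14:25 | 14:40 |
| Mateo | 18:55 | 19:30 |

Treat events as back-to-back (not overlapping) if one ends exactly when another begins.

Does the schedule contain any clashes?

Sorted by start: Felix, Hannah, Yusuf, Lucia, Mateo.
Hannah starts after Felix ends, so nothing later overlaps Felix either.
Yusuf starts after Hannah ends, so nothing later overlaps Hannah either.
Lucia starts exactly when Yusuf ends (back-to-back, no overlap), so nothing later overlaps Yusuf either.
Mateo starts after Lucia ends.
Every pair is clear; the schedule has no overlaps.

No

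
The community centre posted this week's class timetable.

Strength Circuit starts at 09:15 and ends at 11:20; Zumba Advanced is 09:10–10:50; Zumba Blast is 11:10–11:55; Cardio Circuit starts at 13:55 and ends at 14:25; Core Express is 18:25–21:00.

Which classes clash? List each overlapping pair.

Two intervals overlap when each starts before the other ends.
Sorted by start: Zumba Advanced, Strength Circuit, Zumba Blast, Cardio Circuit, Core Express.
Strength Circuit starts before Zumba Advanced ends → Zumba Advanced and Strength Circuit overlap.
Zumba Blast starts after Zumba Advanced ends; Zumba Advanced is clear from here.
Zumba Blast starts before Strength Circuit ends → Strength Circuit and Zumba Blast overlap.
Cardio Circuit starts after Strength Circuit ends; Strength Circuit is clear from here.
Cardio Circuit starts after Zumba Blast ends; Zumba Blast is clear from here.
Core Express starts after Cardio Circuit ends.

Strength Circuit & Zumba Advanced, Strength Circuit & Zumba Blast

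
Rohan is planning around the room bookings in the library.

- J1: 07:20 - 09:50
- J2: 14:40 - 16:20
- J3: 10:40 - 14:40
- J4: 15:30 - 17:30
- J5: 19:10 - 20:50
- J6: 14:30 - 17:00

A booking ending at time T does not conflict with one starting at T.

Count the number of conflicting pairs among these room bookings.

Check each pair: they overlap iff neither finishes before the other starts.
Sorted by start: J1, J3, J6, J2, J4, J5.
J3 starts after J1 ends; J1 is clear from here.
J6 starts before J3 ends → J3 and J6 overlap.
J2 starts exactly when J3 ends (back-to-back, no overlap); J3 is clear from here.
J2 starts before J6 ends → J6 and J2 overlap.
J4 starts before J6 ends → J6 and J4 overlap.
J5 starts after J6 ends.
J4 starts before J2 ends → J2 and J4 overlap.
J5 starts after J2 ends.
J5 starts after J4 ends.
Overlapping pairs: J2 & J4, J2 & J6, J3 & J6, J4 & J6 — 4 in total.

4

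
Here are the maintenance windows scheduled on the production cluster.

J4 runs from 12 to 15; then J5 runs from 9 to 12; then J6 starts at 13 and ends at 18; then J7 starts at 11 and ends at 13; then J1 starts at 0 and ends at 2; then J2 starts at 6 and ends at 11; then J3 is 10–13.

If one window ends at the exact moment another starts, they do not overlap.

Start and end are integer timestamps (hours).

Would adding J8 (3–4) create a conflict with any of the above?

No — it doesn't clash with anything

J1: ends 2 at or before J8 starts 3 → clear.
J2: starts 6 at or after J8 ends 4 → clear.
J5: starts 9 at or after J8 ends 4 → clear.
J3: starts 10 at or after J8 ends 4 → clear.
J7: starts 11 at or after J8 ends 4 → clear.
J4: starts 12 at or after J8 ends 4 → clear.
J6: starts 13 at or after J8 ends 4 → clear.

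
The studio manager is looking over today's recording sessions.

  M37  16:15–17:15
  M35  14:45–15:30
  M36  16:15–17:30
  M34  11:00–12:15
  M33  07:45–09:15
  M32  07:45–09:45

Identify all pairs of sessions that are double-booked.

M32 & M33, M36 & M37

Sorted by start: M32, M33, M34, M35, M36, M37.
M33 starts before M32 ends → M32 and M33 overlap.
M34 starts after M32 ends, so M32 has no further overlaps.
M34 starts after M33 ends, so M33 has no further overlaps.
M35 starts after M34 ends, so M34 has no further overlaps.
M36 starts after M35 ends, so M35 has no further overlaps.
M37 starts before M36 ends → M36 and M37 overlap.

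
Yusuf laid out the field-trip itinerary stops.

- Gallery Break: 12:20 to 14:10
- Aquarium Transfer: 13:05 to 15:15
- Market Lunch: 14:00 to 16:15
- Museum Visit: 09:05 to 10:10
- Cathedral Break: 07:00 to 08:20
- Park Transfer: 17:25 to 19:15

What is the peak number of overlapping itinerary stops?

Walk through starts and ends in time order (an end at T is processed before a start at T):
07:00 start Cathedral Break → 1
08:20 end Cathedral Break → 0
09:05 start Museum Visit → 1
10:10 end Museum Visit → 0
12:20 start Gallery Break → 1
13:05 start Aquarium Transfer → 2
14:00 start Market Lunch → 3
14:10 end Gallery Break → 2
15:15 end Aquarium Transfer → 1
16:15 end Market Lunch → 0
17:25 start Park Transfer → 1
19:15 end Park Transfer → 0
Peak is 3, at 14:00 (Aquarium Transfer, Gallery Break, Market Lunch).

3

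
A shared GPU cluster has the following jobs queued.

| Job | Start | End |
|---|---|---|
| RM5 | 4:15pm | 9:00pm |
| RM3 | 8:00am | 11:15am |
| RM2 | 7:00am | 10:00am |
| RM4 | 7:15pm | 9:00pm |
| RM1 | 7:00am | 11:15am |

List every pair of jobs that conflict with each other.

Check each pair: they overlap iff neither finishes before the other starts.
Sorted by start: RM1, RM2, RM3, RM5, RM4.
RM2 starts before RM1 ends → RM1 and RM2 overlap.
RM3 starts before RM1 ends → RM1 and RM3 overlap.
RM5 starts after RM1 ends — done with RM1.
RM3 starts before RM2 ends → RM2 and RM3 overlap.
RM5 starts after RM2 ends — done with RM2.
RM5 starts after RM3 ends — done with RM3.
RM4 starts before RM5 ends → RM5 and RM4 overlap.

RM1 & RM2, RM1 & RM3, RM2 & RM3, RM4 & RM5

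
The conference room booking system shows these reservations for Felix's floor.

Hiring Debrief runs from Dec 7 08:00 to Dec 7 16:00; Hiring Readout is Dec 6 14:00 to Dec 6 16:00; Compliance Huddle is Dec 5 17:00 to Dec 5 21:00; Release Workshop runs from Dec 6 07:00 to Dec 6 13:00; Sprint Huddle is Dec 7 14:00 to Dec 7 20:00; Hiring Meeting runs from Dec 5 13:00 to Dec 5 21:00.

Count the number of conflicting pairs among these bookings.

Two intervals overlap when each starts before the other ends.
Sorted by start: Hiring Meeting, Compliance Huddle, Release Workshop, Hiring Readout, Hiring Debrief, Sprint Huddle.
Compliance Huddle starts before Hiring Meeting ends → Hiring Meeting and Compliance Huddle overlap.
Release Workshop starts after Hiring Meeting ends; Hiring Meeting is clear from here.
Release Workshop starts after Compliance Huddle ends; Compliance Huddle is clear from here.
Hiring Readout starts after Release Workshop ends; Release Workshop is clear from here.
Hiring Debrief starts after Hiring Readout ends; Hiring Readout is clear from here.
Sprint Huddle starts before Hiring Debrief ends → Hiring Debrief and Sprint Huddle overlap.
Overlapping pairs: Compliance Huddle & Hiring Meeting, Hiring Debrief & Sprint Huddle — 2 in total.

2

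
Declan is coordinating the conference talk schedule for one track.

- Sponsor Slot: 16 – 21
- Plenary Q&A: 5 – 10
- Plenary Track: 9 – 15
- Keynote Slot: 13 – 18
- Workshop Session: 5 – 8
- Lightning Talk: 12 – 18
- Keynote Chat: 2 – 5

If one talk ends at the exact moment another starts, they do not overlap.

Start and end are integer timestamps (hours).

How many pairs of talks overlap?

7

Check each pair: they overlap iff neither finishes before the other starts.
Sorted by start: Keynote Chat, Plenary Q&A, Workshop Session, Plenary Track, Lightning Talk, Keynote Slot, Sponsor Slot.
Plenary Q&A starts exactly when Keynote Chat ends (back-to-back, no overlap), so nothing later overlaps Keynote Chat either.
Workshop Session starts before Plenary Q&A ends → Plenary Q&A and Workshop Session overlap.
Plenary Track starts before Plenary Q&A ends → Plenary Q&A and Plenary Track overlap.
Lightning Talk starts after Plenary Q&A ends, so nothing later overlaps Plenary Q&A either.
Plenary Track starts after Workshop Session ends, so nothing later overlaps Workshop Session either.
Lightning Talk starts before Plenary Track ends → Plenary Track and Lightning Talk overlap.
Keynote Slot starts before Plenary Track ends → Plenary Track and Keynote Slot overlap.
Sponsor Slot starts after Plenary Track ends.
Keynote Slot starts before Lightning Talk ends → Lightning Talk and Keynote Slot overlap.
Sponsor Slot starts before Lightning Talk ends → Lightning Talk and Sponsor Slot overlap.
Sponsor Slot starts before Keynote Slot ends → Keynote Slot and Sponsor Slot overlap.
Overlapping pairs: Keynote Slot & Lightning Talk, Keynote Slot & Plenary Track, Keynote Slot & Sponsor Slot, Lightning Talk & Plenary Track, Lightning Talk & Sponsor Slot, Plenary Q&A & Plenary Track, Plenary Q&A & Workshop Session — 7 in total.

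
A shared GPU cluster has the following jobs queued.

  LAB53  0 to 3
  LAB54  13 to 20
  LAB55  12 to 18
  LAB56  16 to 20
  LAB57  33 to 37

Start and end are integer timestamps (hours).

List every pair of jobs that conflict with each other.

LAB54 & LAB55, LAB54 & LAB56, LAB55 & LAB56

Sorted by start: LAB53, LAB55, LAB54, LAB56, LAB57.
LAB55 starts after LAB53 ends; LAB53 is clear from here.
LAB54 starts before LAB55 ends → LAB55 and LAB54 overlap.
LAB56 starts before LAB55 ends → LAB55 and LAB56 overlap.
LAB57 starts after LAB55 ends.
LAB56 starts before LAB54 ends → LAB54 and LAB56 overlap.
LAB57 starts after LAB54 ends.
LAB57 starts after LAB56 ends.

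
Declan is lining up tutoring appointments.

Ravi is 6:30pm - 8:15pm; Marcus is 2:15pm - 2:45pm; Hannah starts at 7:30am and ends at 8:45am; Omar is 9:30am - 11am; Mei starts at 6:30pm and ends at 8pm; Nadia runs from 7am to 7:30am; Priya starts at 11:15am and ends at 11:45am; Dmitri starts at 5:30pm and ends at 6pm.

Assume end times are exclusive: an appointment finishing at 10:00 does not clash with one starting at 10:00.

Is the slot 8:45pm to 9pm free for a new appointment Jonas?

Nadia: ends 7:30am at or before Jonas starts 8:45pm → clear.
Hannah: ends 8:45am at or before Jonas starts 8:45pm → clear.
Omar: ends 11am at or before Jonas starts 8:45pm → clear.
Priya: ends 11:45am at or before Jonas starts 8:45pm → clear.
Marcus: ends 2:45pm at or before Jonas starts 8:45pm → clear.
Dmitri: ends 6pm at or before Jonas starts 8:45pm → clear.
Ravi: ends 8:15pm at or before Jonas starts 8:45pm → clear.
Mei: ends 8pm at or before Jonas starts 8:45pm → clear.

Yes — the slot is free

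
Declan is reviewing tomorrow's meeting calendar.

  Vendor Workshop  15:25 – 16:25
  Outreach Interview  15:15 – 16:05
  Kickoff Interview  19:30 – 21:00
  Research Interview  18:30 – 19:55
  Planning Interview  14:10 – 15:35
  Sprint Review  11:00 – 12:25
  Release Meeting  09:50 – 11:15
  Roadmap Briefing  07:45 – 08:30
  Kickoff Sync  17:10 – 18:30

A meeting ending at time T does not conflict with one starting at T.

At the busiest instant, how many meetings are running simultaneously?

Sort all start/end points and keep a running count:
07:45 start Roadmap Briefing → 1
08:30 end Roadmap Briefing → 0
09:50 start Release Meeting → 1
11:00 start Sprint Review → 2
11:15 end Release Meeting → 1
12:25 end Sprint Review → 0
14:10 start Planning Interview → 1
15:15 start Outreach Interview → 2
15:25 start Vendor Workshop → 3
15:35 end Planning Interview → 2
16:05 end Outreach Interview → 1
16:25 end Vendor Workshop → 0
17:10 start Kickoff Sync → 1
18:30 end Kickoff Sync → 0
18:30 start Research Interview → 1
19:30 start Kickoff Interview → 2
19:55 end Research Interview → 1
21:00 end Kickoff Interview → 0
Peak is 3, at 15:25 (Outreach Interview, Planning Interview, Vendor Workshop).

3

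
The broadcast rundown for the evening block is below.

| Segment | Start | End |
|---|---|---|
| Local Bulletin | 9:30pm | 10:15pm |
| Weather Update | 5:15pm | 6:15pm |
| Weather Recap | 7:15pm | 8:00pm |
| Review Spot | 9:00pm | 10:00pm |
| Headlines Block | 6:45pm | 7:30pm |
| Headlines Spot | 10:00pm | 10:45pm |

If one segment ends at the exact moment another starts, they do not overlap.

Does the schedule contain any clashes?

Yes

Sorted by start: Weather Update, Headlines Block, Weather Recap, Review Spot, Local Bulletin, Headlines Spot.
Headlines Block starts after Weather Update ends, so nothing later overlaps Weather Update either.
Weather Recap starts before Headlines Block ends → Headlines Block and Weather Recap overlap.
That's a conflict, so the schedule is not conflict-free.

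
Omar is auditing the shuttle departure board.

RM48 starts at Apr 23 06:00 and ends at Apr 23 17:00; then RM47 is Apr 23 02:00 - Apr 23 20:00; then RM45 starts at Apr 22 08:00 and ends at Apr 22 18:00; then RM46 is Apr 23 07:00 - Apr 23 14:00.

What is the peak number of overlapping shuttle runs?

Walk through starts and ends in time order (an end at T is processed before a start at T):
Apr 22 08:00 start RM45 → 1
Apr 22 18:00 end RM45 → 0
Apr 23 02:00 start RM47 → 1
Apr 23 06:00 start RM48 → 2
Apr 23 07:00 start RM46 → 3
Apr 23 14:00 end RM46 → 2
Apr 23 17:00 end RM48 → 1
Apr 23 20:00 end RM47 → 0
Peak is 3, at Apr 23 07:00 (RM46, RM47, RM48).

3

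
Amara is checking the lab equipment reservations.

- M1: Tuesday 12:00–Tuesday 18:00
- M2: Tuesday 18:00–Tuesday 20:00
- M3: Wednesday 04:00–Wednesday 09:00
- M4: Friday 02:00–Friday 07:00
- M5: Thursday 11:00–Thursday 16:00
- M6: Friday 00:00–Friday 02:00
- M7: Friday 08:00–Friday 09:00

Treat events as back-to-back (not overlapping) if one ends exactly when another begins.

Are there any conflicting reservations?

Check each pair: they overlap iff neither finishes before the other starts.
Sorted by start: M1, M2, M3, M5, M6, M4, M7.
M2 starts exactly when M1 ends (back-to-back, no overlap); M1 is clear from here.
M3 starts after M2 ends; M2 is clear from here.
M5 starts after M3 ends; M3 is clear from here.
M6 starts after M5 ends; M5 is clear from here.
M4 starts exactly when M6 ends (back-to-back, no overlap); M6 is clear from here.
M7 starts after M4 ends.
Every pair is clear; the schedule has no overlaps.

No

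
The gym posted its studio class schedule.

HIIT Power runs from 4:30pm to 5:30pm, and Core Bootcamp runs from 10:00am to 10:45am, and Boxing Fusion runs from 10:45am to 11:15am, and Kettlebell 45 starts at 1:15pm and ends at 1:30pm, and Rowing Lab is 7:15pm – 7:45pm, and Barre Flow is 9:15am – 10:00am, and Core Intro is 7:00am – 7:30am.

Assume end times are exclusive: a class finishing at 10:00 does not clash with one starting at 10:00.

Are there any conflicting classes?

Sorted by start: Core Intro, Barre Flow, Core Bootcamp, Boxing Fusion, Kettlebell 45, HIIT Power, Rowing Lab.
Barre Flow starts after Core Intro ends, so Core Intro has no further overlaps.
Core Bootcamp starts exactly when Barre Flow ends (back-to-back, no overlap), so Barre Flow has no further overlaps.
Boxing Fusion starts exactly when Core Bootcamp ends (back-to-back, no overlap), so Core Bootcamp has no further overlaps.
Kettlebell 45 starts after Boxing Fusion ends, so Boxing Fusion has no further overlaps.
HIIT Power starts after Kettlebell 45 ends, so Kettlebell 45 has no further overlaps.
Rowing Lab starts after HIIT Power ends.
Every pair is clear; the schedule has no overlaps.

No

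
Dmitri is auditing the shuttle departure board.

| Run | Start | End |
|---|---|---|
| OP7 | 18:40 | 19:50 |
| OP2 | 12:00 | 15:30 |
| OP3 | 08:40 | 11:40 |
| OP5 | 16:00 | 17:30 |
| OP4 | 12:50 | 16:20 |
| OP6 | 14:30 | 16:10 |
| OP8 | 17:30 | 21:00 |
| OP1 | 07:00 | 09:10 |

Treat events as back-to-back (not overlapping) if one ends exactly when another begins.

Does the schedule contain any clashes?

Sorted by start: OP1, OP3, OP2, OP4, OP6, OP5, OP8, OP7.
OP3 starts before OP1 ends → OP1 and OP3 overlap.
That's a conflict, so the schedule is not conflict-free.

Yes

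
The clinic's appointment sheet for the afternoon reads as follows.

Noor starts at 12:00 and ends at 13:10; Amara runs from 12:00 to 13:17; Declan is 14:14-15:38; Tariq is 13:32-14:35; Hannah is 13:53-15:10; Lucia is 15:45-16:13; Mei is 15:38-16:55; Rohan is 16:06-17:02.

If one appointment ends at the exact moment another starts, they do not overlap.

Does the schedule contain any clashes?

Sorted by start: Noor, Amara, Tariq, Hannah, Declan, Mei, Lucia, Rohan.
Amara starts before Noor ends → Noor and Amara overlap.
That's a conflict, so the schedule is not conflict-free.

Yes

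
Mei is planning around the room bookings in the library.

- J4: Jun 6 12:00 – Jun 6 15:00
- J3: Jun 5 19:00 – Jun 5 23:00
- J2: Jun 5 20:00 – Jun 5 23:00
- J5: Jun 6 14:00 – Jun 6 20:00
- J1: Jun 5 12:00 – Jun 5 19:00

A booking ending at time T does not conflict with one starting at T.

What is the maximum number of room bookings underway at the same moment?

2

Sweep the timeline, counting +1 at each start and −1 at each end (ends before starts at a tie):
Jun 5 12:00 start J1 → 1
Jun 5 19:00 end J1 → 0
Jun 5 19:00 start J3 → 1
Jun 5 20:00 start J2 → 2
Jun 5 23:00 end J2 → 1
Jun 5 23:00 end J3 → 0
Jun 6 12:00 start J4 → 1
Jun 6 14:00 start J5 → 2
Jun 6 15:00 end J4 → 1
Jun 6 20:00 end J5 → 0
Peak is 2, at Jun 5 20:00 (J2, J3).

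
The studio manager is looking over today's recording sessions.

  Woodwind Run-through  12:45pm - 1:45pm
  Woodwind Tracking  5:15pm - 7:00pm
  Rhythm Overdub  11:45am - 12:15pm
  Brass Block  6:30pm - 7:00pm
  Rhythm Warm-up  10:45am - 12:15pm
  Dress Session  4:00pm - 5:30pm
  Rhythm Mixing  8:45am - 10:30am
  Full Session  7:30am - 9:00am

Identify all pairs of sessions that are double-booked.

Brass Block & Woodwind Tracking, Dress Session & Woodwind Tracking, Full Session & Rhythm Mixing, Rhythm Overdub & Rhythm Warm-up

Sorted by start: Full Session, Rhythm Mixing, Rhythm Warm-up, Rhythm Overdub, Woodwind Run-through, Dress Session, Woodwind Tracking, Brass Block.
Rhythm Mixing starts before Full Session ends → Full Session and Rhythm Mixing overlap.
Rhythm Warm-up starts after Full Session ends; Full Session is clear from here.
Rhythm Warm-up starts after Rhythm Mixing ends; Rhythm Mixing is clear from here.
Rhythm Overdub starts before Rhythm Warm-up ends → Rhythm Warm-up and Rhythm Overdub overlap.
Woodwind Run-through starts after Rhythm Warm-up ends; Rhythm Warm-up is clear from here.
Woodwind Run-through starts after Rhythm Overdub ends; Rhythm Overdub is clear from here.
Dress Session starts after Woodwind Run-through ends; Woodwind Run-through is clear from here.
Woodwind Tracking starts before Dress Session ends → Dress Session and Woodwind Tracking overlap.
Brass Block starts after Dress Session ends.
Brass Block starts before Woodwind Tracking ends → Woodwind Tracking and Brass Block overlap.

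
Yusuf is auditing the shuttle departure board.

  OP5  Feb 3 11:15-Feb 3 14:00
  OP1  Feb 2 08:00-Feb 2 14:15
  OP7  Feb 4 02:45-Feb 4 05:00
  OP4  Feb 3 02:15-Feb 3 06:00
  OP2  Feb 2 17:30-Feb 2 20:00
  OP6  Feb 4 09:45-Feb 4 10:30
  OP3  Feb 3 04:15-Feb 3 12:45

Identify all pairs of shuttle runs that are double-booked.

OP3 & OP4, OP3 & OP5

Sorted by start: OP1, OP2, OP4, OP3, OP5, OP7, OP6.
OP2 starts after OP1 ends — done with OP1.
OP4 starts after OP2 ends — done with OP2.
OP3 starts before OP4 ends → OP4 and OP3 overlap.
OP5 starts after OP4 ends — done with OP4.
OP5 starts before OP3 ends → OP3 and OP5 overlap.
OP7 starts after OP3 ends — done with OP3.
OP7 starts after OP5 ends — done with OP5.
OP6 starts after OP7 ends.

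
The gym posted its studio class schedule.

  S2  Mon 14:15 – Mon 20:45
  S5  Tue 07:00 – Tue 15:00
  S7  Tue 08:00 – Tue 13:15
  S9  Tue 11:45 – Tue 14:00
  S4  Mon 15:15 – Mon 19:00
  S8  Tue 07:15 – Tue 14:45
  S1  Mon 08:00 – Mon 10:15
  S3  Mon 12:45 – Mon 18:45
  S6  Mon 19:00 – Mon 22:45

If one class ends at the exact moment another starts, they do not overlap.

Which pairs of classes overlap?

S2 & S3, S2 & S4, S2 & S6, S3 & S4, S5 & S7, S5 & S8, S5 & S9, S7 & S8, S7 & S9, S8 & S9

Sorted by start: S1, S3, S2, S4, S6, S5, S8, S7, S9.
S3 starts after S1 ends, so S1 has no further overlaps.
S2 starts before S3 ends → S3 and S2 overlap.
S4 starts before S3 ends → S3 and S4 overlap.
S6 starts after S3 ends, so S3 has no further overlaps.
S4 starts before S2 ends → S2 and S4 overlap.
S6 starts before S2 ends → S2 and S6 overlap.
S5 starts after S2 ends, so S2 has no further overlaps.
S6 starts exactly when S4 ends (back-to-back, no overlap), so S4 has no further overlaps.
S5 starts after S6 ends, so S6 has no further overlaps.
S8 starts before S5 ends → S5 and S8 overlap.
S7 starts before S5 ends → S5 and S7 overlap.
S9 starts before S5 ends → S5 and S9 overlap.
S7 starts before S8 ends → S8 and S7 overlap.
S9 starts before S8 ends → S8 and S9 overlap.
S9 starts before S7 ends → S7 and S9 overlap.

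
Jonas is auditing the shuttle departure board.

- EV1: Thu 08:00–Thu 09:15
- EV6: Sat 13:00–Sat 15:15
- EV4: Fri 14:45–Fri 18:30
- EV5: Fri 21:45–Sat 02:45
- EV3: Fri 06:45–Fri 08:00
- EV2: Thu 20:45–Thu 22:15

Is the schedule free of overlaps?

Check each pair: they overlap iff neither finishes before the other starts.
Sorted by start: EV1, EV2, EV3, EV4, EV5, EV6.
EV2 starts after EV1 ends — done with EV1.
EV3 starts after EV2 ends — done with EV2.
EV4 starts after EV3 ends — done with EV3.
EV5 starts after EV4 ends — done with EV4.
EV6 starts after EV5 ends.
Every pair is clear; the schedule has no overlaps.

Yes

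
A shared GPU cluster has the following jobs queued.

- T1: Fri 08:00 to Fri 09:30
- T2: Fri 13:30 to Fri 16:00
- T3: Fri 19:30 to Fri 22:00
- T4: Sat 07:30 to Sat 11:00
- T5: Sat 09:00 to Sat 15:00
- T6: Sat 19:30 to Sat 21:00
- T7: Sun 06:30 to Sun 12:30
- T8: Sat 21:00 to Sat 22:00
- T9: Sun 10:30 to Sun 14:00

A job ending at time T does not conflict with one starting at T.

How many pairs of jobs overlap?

Check each pair: they overlap iff neither finishes before the other starts.
Sorted by start: T1, T2, T3, T4, T5, T6, T8, T7, T9.
T2 starts after T1 ends, so nothing later overlaps T1 either.
T3 starts after T2 ends, so nothing later overlaps T2 either.
T4 starts after T3 ends, so nothing later overlaps T3 either.
T5 starts before T4 ends → T4 and T5 overlap.
T6 starts after T4 ends, so nothing later overlaps T4 either.
T6 starts after T5 ends, so nothing later overlaps T5 either.
T8 starts exactly when T6 ends (back-to-back, no overlap), so nothing later overlaps T6 either.
T7 starts after T8 ends, so nothing later overlaps T8 either.
T9 starts before T7 ends → T7 and T9 overlap.
Overlapping pairs: T4 & T5, T7 & T9 — 2 in total.

2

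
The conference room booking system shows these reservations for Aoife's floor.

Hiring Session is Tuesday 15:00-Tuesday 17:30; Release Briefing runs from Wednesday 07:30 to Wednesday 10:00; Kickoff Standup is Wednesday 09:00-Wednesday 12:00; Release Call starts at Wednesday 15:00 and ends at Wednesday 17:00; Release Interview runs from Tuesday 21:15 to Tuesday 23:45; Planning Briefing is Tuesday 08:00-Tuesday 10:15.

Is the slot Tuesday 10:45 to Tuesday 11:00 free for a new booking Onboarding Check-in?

Planning Briefing: ends Tuesday 10:15 at or before Onboarding Check-in starts Tuesday 10:45 → clear.
Hiring Session: starts Tuesday 15:00 at or after Onboarding Check-in ends Tuesday 11:00 → clear.
Release Interview: starts Tuesday 21:15 at or after Onboarding Check-in ends Tuesday 11:00 → clear.
Release Briefing: starts Wednesday 07:30 at or after Onboarding Check-in ends Tuesday 11:00 → clear.
Kickoff Standup: starts Wednesday 09:00 at or after Onboarding Check-in ends Tuesday 11:00 → clear.
Release Call: starts Wednesday 15:00 at or after Onboarding Check-in ends Tuesday 11:00 → clear.

Yes — the slot is free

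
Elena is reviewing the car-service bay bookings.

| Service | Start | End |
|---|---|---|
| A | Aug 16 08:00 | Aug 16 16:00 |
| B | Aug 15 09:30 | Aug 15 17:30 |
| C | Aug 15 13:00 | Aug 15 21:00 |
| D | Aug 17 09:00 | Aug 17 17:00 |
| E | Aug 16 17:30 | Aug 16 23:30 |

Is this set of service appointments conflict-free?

Sorted by start: B, C, A, E, D.
C starts before B ends → B and C overlap.
That's a conflict, so the schedule is not conflict-free.

No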